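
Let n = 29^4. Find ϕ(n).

φ(707281) = 707281 · (1 − 1/29)
       = 707281 · 28/29 = 682892.

682892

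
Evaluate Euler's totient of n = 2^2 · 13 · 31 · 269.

192960

φ(2^2) = 2^1·(2−1) = 2·1 = 2.
φ(13) = 13 − 1 = 12.
φ(31) = 31 − 1 = 30.
φ(269) = 269 − 1 = 268.
Since φ is multiplicative, φ(433628) = 2 · 12 · 30 · 268 = 192960.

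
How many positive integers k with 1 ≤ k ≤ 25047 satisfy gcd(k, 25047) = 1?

14520

First factor: 25047 = 3^2 · 11^2 · 23.
φ(25047) = 25047 · (1 − 1/3) · (1 − 1/11) · (1 − 1/23)
       = 25047 · 440/759 = 14520.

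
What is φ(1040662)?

423360

Prime factorization: 1040662 = 2 · 7^3 · 37 · 41.
φ(2) = 2 − 1 = 1.
φ(7^3) = 7^3 − 7^2 = 343 − 49 = 294.
φ(37) = 37 − 1 = 36.
φ(41) = 41 − 1 = 40.
Since φ is multiplicative, φ(1040662) = 1 · 294 · 36 · 40 = 423360.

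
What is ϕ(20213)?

17920

Prime factorization: 20213 = 17 · 29 · 41.
φ(17) = 17 − 1 = 16.
φ(29) = 29 − 1 = 28.
φ(41) = 41 − 1 = 40.
φ(20213) = 16 × 28 × 40 = 17920.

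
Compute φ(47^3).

φ(103823) = 103823 · (1 − 1/47)
       = 103823 · 46/47 = 101614.

101614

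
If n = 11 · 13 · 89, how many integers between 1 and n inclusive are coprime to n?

φ(11) = 11 − 1 = 10.
φ(13) = 13 − 1 = 12.
φ(89) = 89 − 1 = 88.
Multiply: 10 · 12 · 88 = 10560.

10560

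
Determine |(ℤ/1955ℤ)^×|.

1408

Factor 1955: 1955 = 5 * 17 * 23.
φ(5) = 5 − 1 = 4.
φ(17) = 17 − 1 = 16.
φ(23) = 23 − 1 = 22.
Multiply: 4 · 16 · 22 = 1408.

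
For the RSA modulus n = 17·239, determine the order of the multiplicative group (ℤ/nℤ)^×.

3808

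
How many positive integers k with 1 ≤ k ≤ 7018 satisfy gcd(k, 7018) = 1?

First factor: 7018 = 2 × 11^2 × 29.
φ(7018) = 7018 · (1 − 1/2) · (1 − 1/11) · (1 − 1/29)
       = 7018 · 280/638 = 3080.

3080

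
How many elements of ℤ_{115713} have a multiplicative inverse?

66528

First factor: 115713 = 3**2 · 13 · 23 · 43.
φ(115713) = 115713 · (1 − 1/3) · (1 − 1/13) · (1 − 1/23) · (1 − 1/43)
       = 115713 · 22176/38571 = 66528.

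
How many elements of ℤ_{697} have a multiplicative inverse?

First factor: 697 = 17 · 41.
φ(17) = 17 − 1 = 16.
φ(41) = 41 − 1 = 40.
Since φ is multiplicative, φ(697) = 16 · 40 = 640.

640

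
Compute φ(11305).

6912

11305 = 5 · 7 · 17 · 19.
φ(5) = 5 − 1 = 4.
φ(7) = 7 − 1 = 6.
φ(17) = 17 − 1 = 16.
φ(19) = 19 − 1 = 18.
Since φ is multiplicative, φ(11305) = 4 · 6 · 16 · 18 = 6912.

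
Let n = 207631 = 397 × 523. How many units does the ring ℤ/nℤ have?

φ(397) = 397 − 1 = 396.
φ(523) = 523 − 1 = 522.
φ(207631) = 396 × 522 = 206712.

206712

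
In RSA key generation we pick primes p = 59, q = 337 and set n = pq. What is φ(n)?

φ(19883) = 19883 · (1 − 1/59) · (1 − 1/337)
       = 19883 · 19488/19883 = 19488.

19488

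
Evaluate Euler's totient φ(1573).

Factor 1573: 1573 = 11^2 · 13.
φ(1573) = 1573 · (1 − 1/11) · (1 − 1/13)
       = 1573 · 120/143 = 1320.

1320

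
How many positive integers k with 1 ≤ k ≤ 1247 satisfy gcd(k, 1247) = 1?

1176

First factor: 1247 = 29 × 43.
φ(1247) = 1247 · (1 − 1/29) · (1 − 1/43)
       = 1247 · 1176/1247 = 1176.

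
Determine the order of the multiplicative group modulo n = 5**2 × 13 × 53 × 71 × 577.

503193600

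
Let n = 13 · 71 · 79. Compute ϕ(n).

65520

φ(13) = 13 − 1 = 12.
φ(71) = 71 − 1 = 70.
φ(79) = 79 − 1 = 78.
Multiply: 12 · 70 · 78 = 65520.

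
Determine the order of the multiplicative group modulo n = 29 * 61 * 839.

φ(1484191) = 1484191 · (1 − 1/29) · (1 − 1/61) · (1 − 1/839)
       = 1484191 · 1407840/1484191 = 1407840.

1407840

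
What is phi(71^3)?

352870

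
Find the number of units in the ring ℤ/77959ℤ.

63504

Prime factorization: 77959 = 7^2 · 37 · 43.
φ(7^2) = 7^2 − 7^1 = 49 − 7 = 42.
φ(37) = 37 − 1 = 36.
φ(43) = 43 − 1 = 42.
Multiply: 42 · 36 · 42 = 63504.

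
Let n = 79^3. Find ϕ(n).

486798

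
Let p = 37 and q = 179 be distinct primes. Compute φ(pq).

6408

For distinct primes, φ(pq) = (p−1)(q−1) = 36 × 178 = 6408.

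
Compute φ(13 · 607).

φ(7891) = 7891 · (1 − 1/13) · (1 − 1/607)
       = 7891 · 7272/7891 = 7272.

7272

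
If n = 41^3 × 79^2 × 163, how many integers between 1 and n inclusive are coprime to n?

φ(70112161643) = 70112161643 · (1 − 1/41) · (1 − 1/79) · (1 − 1/163)
       = 70112161643 · 505440/527957 = 67121926560.

67121926560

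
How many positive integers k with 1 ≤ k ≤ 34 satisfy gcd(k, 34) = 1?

34 = 2 · 17.
φ(2) = 2 − 1 = 1.
φ(17) = 17 − 1 = 16.
Since φ is multiplicative, φ(34) = 1 · 16 = 16.

16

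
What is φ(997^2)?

993012

φ(994009) = 994009 · (1 − 1/997)
       = 994009 · 996/997 = 993012.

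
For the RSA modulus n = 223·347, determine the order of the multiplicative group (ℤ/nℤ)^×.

76812

φ(77381) = 77381 · (1 − 1/223) · (1 − 1/347)
       = 77381 · 76812/77381 = 76812.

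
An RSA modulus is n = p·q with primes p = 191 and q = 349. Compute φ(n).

66120

φ(66659) = 66659 · (1 − 1/191) · (1 − 1/349)
       = 66659 · 66120/66659 = 66120.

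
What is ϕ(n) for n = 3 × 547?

1092

φ(1641) = 1641 · (1 − 1/3) · (1 − 1/547)
       = 1641 · 1092/1641 = 1092.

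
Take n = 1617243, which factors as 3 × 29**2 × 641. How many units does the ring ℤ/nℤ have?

φ(3) = 3 − 1 = 2.
φ(29^2) = 29^1·(29−1) = 29·28 = 812.
φ(641) = 641 − 1 = 640.
φ(1617243) = 2 × 812 × 640 = 1039360.

1039360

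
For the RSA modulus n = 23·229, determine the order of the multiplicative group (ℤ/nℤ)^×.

5016

φ(pq) = (p−1)(q−1) = 22 · 228 = 5016.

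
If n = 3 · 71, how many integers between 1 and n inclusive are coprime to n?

φ(3) = 3 − 1 = 2.
φ(71) = 71 − 1 = 70.
Multiply: 2 · 70 = 140.

140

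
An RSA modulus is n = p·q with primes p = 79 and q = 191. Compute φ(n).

14820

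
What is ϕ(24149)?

21600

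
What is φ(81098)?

First factor: 81098 = 2 × 23 × 41 × 43.
φ(81098) = 81098 · (1 − 1/2) · (1 − 1/23) · (1 − 1/41) · (1 − 1/43)
       = 81098 · 36960/81098 = 36960.

36960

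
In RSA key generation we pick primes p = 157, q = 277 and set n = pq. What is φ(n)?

φ(n) = (p − 1)(q − 1) = (157−1)(277−1) = 156·276 = 43056.

43056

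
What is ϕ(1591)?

Factor 1591: 1591 = 37 · 43.
φ(1591) = 1591 · (1 − 1/37) · (1 − 1/43)
       = 1591 · 1512/1591 = 1512.

1512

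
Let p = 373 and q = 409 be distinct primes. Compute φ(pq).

φ(373) = 373 − 1 = 372.
φ(409) = 409 − 1 = 408.
Since φ is multiplicative, φ(152557) = 372 · 408 = 151776.

151776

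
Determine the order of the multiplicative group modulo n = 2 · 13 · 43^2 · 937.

20284992

φ(45045338) = 45045338 · (1 − 1/2) · (1 − 1/13) · (1 − 1/43) · (1 − 1/937)
       = 45045338 · 471744/1047566 = 20284992.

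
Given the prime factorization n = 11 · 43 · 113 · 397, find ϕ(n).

18627840

φ(11) = 11 − 1 = 10.
φ(43) = 43 − 1 = 42.
φ(113) = 113 − 1 = 112.
φ(397) = 397 − 1 = 396.
Multiply: 10 · 42 · 112 · 396 = 18627840.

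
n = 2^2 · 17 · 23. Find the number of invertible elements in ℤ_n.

704

φ(2^2) = 2^1·(2−1) = 2·1 = 2.
φ(17) = 17 − 1 = 16.
φ(23) = 23 − 1 = 22.
Since φ is multiplicative, φ(1564) = 2 · 16 · 22 = 704.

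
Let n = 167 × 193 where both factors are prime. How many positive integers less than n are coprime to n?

31872

For distinct primes, φ(pq) = (p−1)(q−1) = 166 × 192 = 31872.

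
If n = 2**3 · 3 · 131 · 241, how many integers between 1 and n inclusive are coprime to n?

φ(2^3) = 2^3 − 2^2 = 8 − 4 = 4.
φ(3) = 3 − 1 = 2.
φ(131) = 131 − 1 = 130.
φ(241) = 241 − 1 = 240.
Multiply: 4 · 2 · 130 · 240 = 249600.

249600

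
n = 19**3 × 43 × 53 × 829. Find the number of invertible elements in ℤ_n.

11750671296

φ(19^3) = 19^3 − 19^2 = 6859 − 361 = 6498.
φ(43) = 43 − 1 = 42.
φ(53) = 53 − 1 = 52.
φ(829) = 829 − 1 = 828.
Since φ is multiplicative, φ(12958646969) = 6498 · 42 · 52 · 828 = 11750671296.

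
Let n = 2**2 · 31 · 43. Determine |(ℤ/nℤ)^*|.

2520

φ(2^2) = 2^2 − 2^1 = 4 − 2 = 2.
φ(31) = 31 − 1 = 30.
φ(43) = 43 − 1 = 42.
Multiply: 2 · 30 · 42 = 2520.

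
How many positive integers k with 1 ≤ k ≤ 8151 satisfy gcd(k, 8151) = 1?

4320

First factor: 8151 = 3 * 11 * 13 * 19.
φ(3) = 3 − 1 = 2.
φ(11) = 11 − 1 = 10.
φ(13) = 13 − 1 = 12.
φ(19) = 19 − 1 = 18.
Multiply: 2 · 10 · 12 · 18 = 4320.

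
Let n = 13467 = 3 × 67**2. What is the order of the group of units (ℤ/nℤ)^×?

φ(13467) = 13467 · (1 − 1/3) · (1 − 1/67)
       = 13467 · 132/201 = 8844.

8844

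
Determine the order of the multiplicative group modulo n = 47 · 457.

20976

φ(47) = 47 − 1 = 46.
φ(457) = 457 − 1 = 456.
Multiply: 46 · 456 = 20976.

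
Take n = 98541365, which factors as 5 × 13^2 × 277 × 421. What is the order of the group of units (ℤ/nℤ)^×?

72334080

φ(98541365) = 98541365 · (1 − 1/5) · (1 − 1/13) · (1 − 1/277) · (1 − 1/421)
       = 98541365 · 5564160/7580105 = 72334080.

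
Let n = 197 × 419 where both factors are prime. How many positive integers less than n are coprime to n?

For distinct primes, φ(pq) = (p−1)(q−1) = 196 × 418 = 81928.

81928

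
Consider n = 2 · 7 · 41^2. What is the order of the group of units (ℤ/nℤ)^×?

φ(23534) = 23534 · (1 − 1/2) · (1 − 1/7) · (1 − 1/41)
       = 23534 · 240/574 = 9840.

9840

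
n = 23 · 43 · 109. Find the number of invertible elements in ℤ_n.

99792

φ(107801) = 107801 · (1 − 1/23) · (1 − 1/43) · (1 − 1/109)
       = 107801 · 99792/107801 = 99792.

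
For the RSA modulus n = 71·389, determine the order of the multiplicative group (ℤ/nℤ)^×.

φ(27619) = 27619 · (1 − 1/71) · (1 − 1/389)
       = 27619 · 27160/27619 = 27160.

27160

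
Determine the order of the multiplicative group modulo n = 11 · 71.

700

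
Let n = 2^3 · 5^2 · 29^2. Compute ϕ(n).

64960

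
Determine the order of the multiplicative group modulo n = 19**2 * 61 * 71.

1436400

φ(19^2) = 19^1·(19−1) = 19·18 = 342.
φ(61) = 61 − 1 = 60.
φ(71) = 71 − 1 = 70.
Since φ is multiplicative, φ(1563491) = 342 · 60 · 70 = 1436400.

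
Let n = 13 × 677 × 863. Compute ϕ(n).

φ(13) = 13 − 1 = 12.
φ(677) = 677 − 1 = 676.
φ(863) = 863 − 1 = 862.
Since φ is multiplicative, φ(7595263) = 12 · 676 · 862 = 6992544.

6992544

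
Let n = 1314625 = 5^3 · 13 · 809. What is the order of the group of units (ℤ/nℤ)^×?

φ(1314625) = 1314625 · (1 − 1/5) · (1 − 1/13) · (1 − 1/809)
       = 1314625 · 38784/52585 = 969600.

969600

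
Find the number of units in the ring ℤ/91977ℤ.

91977 = 3 · 23 · 31 · 43.
φ(3) = 3 − 1 = 2.
φ(23) = 23 − 1 = 22.
φ(31) = 31 − 1 = 30.
φ(43) = 43 − 1 = 42.
φ(91977) = 2 × 22 × 30 × 42 = 55440.

55440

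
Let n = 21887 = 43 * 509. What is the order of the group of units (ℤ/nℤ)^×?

φ(21887) = 21887 · (1 − 1/43) · (1 − 1/509)
       = 21887 · 21336/21887 = 21336.

21336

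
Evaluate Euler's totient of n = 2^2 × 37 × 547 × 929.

36481536

φ(75208124) = 75208124 · (1 − 1/2) · (1 − 1/37) · (1 − 1/547) · (1 − 1/929)
       = 75208124 · 18240768/37604062 = 36481536.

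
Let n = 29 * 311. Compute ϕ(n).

8680

φ(29) = 29 − 1 = 28.
φ(311) = 311 − 1 = 310.
Since φ is multiplicative, φ(9019) = 28 · 310 = 8680.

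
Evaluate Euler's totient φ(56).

56 = 2^3 * 7.
φ(56) = 56 · (1 − 1/2) · (1 − 1/7)
       = 56 · 6/14 = 24.

24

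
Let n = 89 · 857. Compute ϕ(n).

75328

φ(89) = 89 − 1 = 88.
φ(857) = 857 − 1 = 856.
Multiply: 88 · 856 = 75328.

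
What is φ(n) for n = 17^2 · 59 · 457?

7193856

φ(17^2) = 17^1·(17−1) = 17·16 = 272.
φ(59) = 59 − 1 = 58.
φ(457) = 457 − 1 = 456.
Since φ is multiplicative, φ(7792307) = 272 · 58 · 456 = 7193856.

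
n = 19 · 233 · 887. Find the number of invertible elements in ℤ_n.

3699936

φ(19) = 19 − 1 = 18.
φ(233) = 233 − 1 = 232.
φ(887) = 887 − 1 = 886.
Multiply: 18 · 232 · 886 = 3699936.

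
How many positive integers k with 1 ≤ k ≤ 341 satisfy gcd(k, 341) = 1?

300

341 = 11 · 31.
φ(341) = 341 · (1 − 1/11) · (1 − 1/31)
       = 341 · 300/341 = 300.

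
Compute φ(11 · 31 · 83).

24600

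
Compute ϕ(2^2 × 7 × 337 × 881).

φ(2^2) = 2^2 − 2^1 = 4 − 2 = 2.
φ(7) = 7 − 1 = 6.
φ(337) = 337 − 1 = 336.
φ(881) = 881 − 1 = 880.
Since φ is multiplicative, φ(8313116) = 2 · 6 · 336 · 880 = 3548160.

3548160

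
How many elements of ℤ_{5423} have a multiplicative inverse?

4480

Prime factorization: 5423 = 11 · 17 · 29.
φ(11) = 11 − 1 = 10.
φ(17) = 17 − 1 = 16.
φ(29) = 29 − 1 = 28.
Since φ is multiplicative, φ(5423) = 10 · 16 · 28 = 4480.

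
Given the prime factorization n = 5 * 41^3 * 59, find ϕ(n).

15599680

φ(5) = 5 − 1 = 4.
φ(41^3) = 41^2·(41−1) = 1681·40 = 67240.
φ(59) = 59 − 1 = 58.
φ(20331695) = 4 × 67240 × 58 = 15599680.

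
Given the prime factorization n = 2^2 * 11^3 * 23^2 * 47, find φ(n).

φ(2^2) = 2^2 − 2^1 = 4 − 2 = 2.
φ(11^3) = 11^3 − 11^2 = 1331 − 121 = 1210.
φ(23^2) = 23^2 − 23^1 = 529 − 23 = 506.
φ(47) = 47 − 1 = 46.
Since φ is multiplicative, φ(132370612) = 2 · 1210 · 506 · 46 = 56327920.

56327920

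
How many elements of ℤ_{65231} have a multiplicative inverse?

Prime factorization: 65231 = 37 · 41 · 43.
φ(65231) = 65231 · (1 − 1/37) · (1 − 1/41) · (1 − 1/43)
       = 65231 · 60480/65231 = 60480.

60480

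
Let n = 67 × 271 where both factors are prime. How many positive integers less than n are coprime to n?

φ(pq) = (p−1)(q−1) = 66 · 270 = 17820.

17820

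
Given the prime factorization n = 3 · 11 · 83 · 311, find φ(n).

508400

φ(851829) = 851829 · (1 − 1/3) · (1 − 1/11) · (1 − 1/83) · (1 − 1/311)
       = 851829 · 508400/851829 = 508400.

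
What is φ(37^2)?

1332

φ(37^2) = 37^1·(37−1) = 37·36 = 1332.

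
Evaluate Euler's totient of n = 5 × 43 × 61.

10080

φ(13115) = 13115 · (1 − 1/5) · (1 − 1/43) · (1 − 1/61)
       = 13115 · 10080/13115 = 10080.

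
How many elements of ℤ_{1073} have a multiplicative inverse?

Prime factorization: 1073 = 29 · 37.
φ(1073) = 1073 · (1 − 1/29) · (1 − 1/37)
       = 1073 · 1008/1073 = 1008.

1008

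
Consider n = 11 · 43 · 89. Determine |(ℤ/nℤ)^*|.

φ(42097) = 42097 · (1 − 1/11) · (1 − 1/43) · (1 − 1/89)
       = 42097 · 36960/42097 = 36960.

36960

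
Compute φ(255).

128

255 = 3 · 5 · 17.
φ(255) = 255 · (1 − 1/3) · (1 − 1/5) · (1 − 1/17)
       = 255 · 128/255 = 128.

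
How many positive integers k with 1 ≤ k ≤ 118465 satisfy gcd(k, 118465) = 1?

118465 = 5 · 19 · 29 · 43.
φ(118465) = 118465 · (1 − 1/5) · (1 − 1/19) · (1 − 1/29) · (1 − 1/43)
       = 118465 · 84672/118465 = 84672.

84672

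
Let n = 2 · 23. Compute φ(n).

φ(2) = 2 − 1 = 1.
φ(23) = 23 − 1 = 22.
φ(46) = 1 × 22 = 22.

22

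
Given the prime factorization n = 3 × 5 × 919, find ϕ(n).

7344

φ(13785) = 13785 · (1 − 1/3) · (1 − 1/5) · (1 − 1/919)
       = 13785 · 7344/13785 = 7344.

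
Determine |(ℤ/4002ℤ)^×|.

1232

Factor 4002: 4002 = 2 * 3 * 23 * 29.
φ(4002) = 4002 · (1 − 1/2) · (1 − 1/3) · (1 − 1/23) · (1 − 1/29)
       = 4002 · 1232/4002 = 1232.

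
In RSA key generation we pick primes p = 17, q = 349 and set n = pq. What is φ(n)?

5568

φ(17) = 17 − 1 = 16.
φ(349) = 349 − 1 = 348.
Since φ is multiplicative, φ(5933) = 16 · 348 = 5568.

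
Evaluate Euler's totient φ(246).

246 = 2 · 3 · 41.
φ(246) = 246 · (1 − 1/2) · (1 − 1/3) · (1 − 1/41)
       = 246 · 80/246 = 80.

80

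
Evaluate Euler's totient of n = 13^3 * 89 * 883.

157405248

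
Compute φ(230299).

190080

230299 = 17 * 19 * 23 * 31.
φ(17) = 17 − 1 = 16.
φ(19) = 19 − 1 = 18.
φ(23) = 23 − 1 = 22.
φ(31) = 31 − 1 = 30.
φ(230299) = 16 × 18 × 22 × 30 = 190080.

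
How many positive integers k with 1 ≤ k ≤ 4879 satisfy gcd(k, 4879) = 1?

Factor 4879: 4879 = 7 · 17 · 41.
φ(7) = 7 − 1 = 6.
φ(17) = 17 − 1 = 16.
φ(41) = 41 − 1 = 40.
Multiply: 6 · 16 · 40 = 3840.

3840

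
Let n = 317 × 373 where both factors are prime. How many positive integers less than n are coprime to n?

φ(n) = (p − 1)(q − 1) = (317−1)(373−1) = 316·372 = 117552.

117552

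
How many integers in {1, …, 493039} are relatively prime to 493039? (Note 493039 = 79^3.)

φ(493039) = 493039 · (1 − 1/79)
       = 493039 · 78/79 = 486798.

486798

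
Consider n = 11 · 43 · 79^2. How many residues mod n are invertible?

φ(11) = 11 − 1 = 10.
φ(43) = 43 − 1 = 42.
φ(79^2) = 79^1·(79−1) = 79·78 = 6162.
Multiply: 10 · 42 · 6162 = 2588040.

2588040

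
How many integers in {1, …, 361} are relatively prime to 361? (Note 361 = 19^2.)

342

φ(361) = 361 · (1 − 1/19)
       = 361 · 18/19 = 342.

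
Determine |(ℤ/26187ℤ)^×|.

First factor: 26187 = 3 · 7 · 29 · 43.
φ(26187) = 26187 · (1 − 1/3) · (1 − 1/7) · (1 − 1/29) · (1 − 1/43)
       = 26187 · 14112/26187 = 14112.

14112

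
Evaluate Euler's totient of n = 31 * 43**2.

54180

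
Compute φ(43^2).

1806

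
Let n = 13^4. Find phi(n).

φ(28561) = 28561 · (1 − 1/13)
       = 28561 · 12/13 = 26364.

26364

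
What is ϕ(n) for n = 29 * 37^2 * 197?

7310016

φ(7821097) = 7821097 · (1 − 1/29) · (1 − 1/37) · (1 − 1/197)
       = 7821097 · 197568/211381 = 7310016.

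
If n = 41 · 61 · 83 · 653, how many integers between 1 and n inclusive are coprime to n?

φ(135551699) = 135551699 · (1 − 1/41) · (1 − 1/61) · (1 − 1/83) · (1 − 1/653)
       = 135551699 · 128313600/135551699 = 128313600.

128313600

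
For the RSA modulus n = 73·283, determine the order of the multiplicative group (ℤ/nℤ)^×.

20304

φ(20659) = 20659 · (1 − 1/73) · (1 − 1/283)
       = 20659 · 20304/20659 = 20304.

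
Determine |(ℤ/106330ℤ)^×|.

106330 = 2 · 5 · 7**3 · 31.
φ(2) = 2 − 1 = 1.
φ(5) = 5 − 1 = 4.
φ(7^3) = 7^3 − 7^2 = 343 − 49 = 294.
φ(31) = 31 − 1 = 30.
Since φ is multiplicative, φ(106330) = 1 · 4 · 294 · 30 = 35280.

35280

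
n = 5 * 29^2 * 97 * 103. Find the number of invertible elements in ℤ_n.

φ(5) = 5 − 1 = 4.
φ(29^2) = 29^2 − 29^1 = 841 − 29 = 812.
φ(97) = 97 − 1 = 96.
φ(103) = 103 − 1 = 102.
φ(42012155) = 4 × 812 × 96 × 102 = 31804416.

31804416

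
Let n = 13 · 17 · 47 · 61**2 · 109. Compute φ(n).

3491112960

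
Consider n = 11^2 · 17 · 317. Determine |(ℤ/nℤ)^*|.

φ(11^2) = 11^1·(11−1) = 11·10 = 110.
φ(17) = 17 − 1 = 16.
φ(317) = 317 − 1 = 316.
Multiply: 110 · 16 · 316 = 556160.

556160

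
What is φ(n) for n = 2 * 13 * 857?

φ(2) = 2 − 1 = 1.
φ(13) = 13 − 1 = 12.
φ(857) = 857 − 1 = 856.
Multiply: 1 · 12 · 856 = 10272.

10272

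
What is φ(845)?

624

First factor: 845 = 5 * 13^2.
φ(845) = 845 · (1 − 1/5) · (1 − 1/13)
       = 845 · 48/65 = 624.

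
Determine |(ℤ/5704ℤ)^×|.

Factor 5704: 5704 = 2^3 · 23 · 31.
φ(5704) = 5704 · (1 − 1/2) · (1 − 1/23) · (1 − 1/31)
       = 5704 · 660/1426 = 2640.

2640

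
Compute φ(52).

24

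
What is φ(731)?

672

731 = 17 · 43.
φ(17) = 17 − 1 = 16.
φ(43) = 43 − 1 = 42.
φ(731) = 16 × 42 = 672.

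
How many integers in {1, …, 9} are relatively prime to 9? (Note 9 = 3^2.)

6

φ(9) = 9 · (1 − 1/3)
       = 9 · 2/3 = 6.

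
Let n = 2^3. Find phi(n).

4

φ(2^3) = 2^2·(2−1) = 4·1 = 4.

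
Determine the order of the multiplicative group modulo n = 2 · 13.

12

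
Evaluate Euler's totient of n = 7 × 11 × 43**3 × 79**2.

28711715760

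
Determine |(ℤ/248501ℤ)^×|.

201600

First factor: 248501 = 11 · 19 · 29 · 41.
φ(11) = 11 − 1 = 10.
φ(19) = 19 − 1 = 18.
φ(29) = 29 − 1 = 28.
φ(41) = 41 − 1 = 40.
φ(248501) = 10 × 18 × 28 × 40 = 201600.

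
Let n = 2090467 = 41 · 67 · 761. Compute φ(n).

φ(2090467) = 2090467 · (1 − 1/41) · (1 − 1/67) · (1 − 1/761)
       = 2090467 · 2006400/2090467 = 2006400.

2006400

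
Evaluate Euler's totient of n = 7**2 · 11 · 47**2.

φ(1190651) = 1190651 · (1 − 1/7) · (1 − 1/11) · (1 − 1/47)
       = 1190651 · 2760/3619 = 908040.

908040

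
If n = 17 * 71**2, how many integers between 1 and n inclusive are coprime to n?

φ(17) = 17 − 1 = 16.
φ(71^2) = 71^2 − 71^1 = 5041 − 71 = 4970.
Since φ is multiplicative, φ(85697) = 16 · 4970 = 79520.

79520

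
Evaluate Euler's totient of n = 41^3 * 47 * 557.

φ(1804282859) = 1804282859 · (1 − 1/41) · (1 − 1/47) · (1 − 1/557)
       = 1804282859 · 1023040/1073339 = 1719730240.

1719730240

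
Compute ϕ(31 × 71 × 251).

φ(31) = 31 − 1 = 30.
φ(71) = 71 − 1 = 70.
φ(251) = 251 − 1 = 250.
φ(552451) = 30 × 70 × 250 = 525000.

525000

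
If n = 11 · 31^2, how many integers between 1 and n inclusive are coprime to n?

9300

φ(10571) = 10571 · (1 − 1/11) · (1 − 1/31)
       = 10571 · 300/341 = 9300.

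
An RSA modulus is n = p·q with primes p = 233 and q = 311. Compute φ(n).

φ(pq) = (p−1)(q−1) = 232 · 310 = 71920.

71920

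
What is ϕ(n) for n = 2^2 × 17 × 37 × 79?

89856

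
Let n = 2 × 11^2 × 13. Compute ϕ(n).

1320

φ(2) = 2 − 1 = 1.
φ(11^2) = 11^1·(11−1) = 11·10 = 110.
φ(13) = 13 − 1 = 12.
Multiply: 1 · 110 · 12 = 1320.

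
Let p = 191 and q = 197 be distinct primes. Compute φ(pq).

φ(191) = 191 − 1 = 190.
φ(197) = 197 − 1 = 196.
Since φ is multiplicative, φ(37627) = 190 · 196 = 37240.

37240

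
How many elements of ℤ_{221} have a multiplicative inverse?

192

First factor: 221 = 13 · 17.
φ(13) = 13 − 1 = 12.
φ(17) = 17 − 1 = 16.
Since φ is multiplicative, φ(221) = 12 · 16 = 192.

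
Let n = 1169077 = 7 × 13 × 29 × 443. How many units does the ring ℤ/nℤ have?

891072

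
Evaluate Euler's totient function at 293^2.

85556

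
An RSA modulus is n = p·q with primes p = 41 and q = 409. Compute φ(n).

16320

φ(n) = (p − 1)(q − 1) = (41−1)(409−1) = 40·408 = 16320.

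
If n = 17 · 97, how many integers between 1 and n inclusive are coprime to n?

φ(1649) = 1649 · (1 − 1/17) · (1 − 1/97)
       = 1649 · 1536/1649 = 1536.

1536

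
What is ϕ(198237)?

109824

First factor: 198237 = 3 * 13**2 * 17 * 23.
φ(198237) = 198237 · (1 − 1/3) · (1 − 1/13) · (1 − 1/17) · (1 − 1/23)
       = 198237 · 8448/15249 = 109824.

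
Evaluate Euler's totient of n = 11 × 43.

φ(11) = 11 − 1 = 10.
φ(43) = 43 − 1 = 42.
Multiply: 10 · 42 = 420.

420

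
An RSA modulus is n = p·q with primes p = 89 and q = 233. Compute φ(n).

20416

φ(20737) = 20737 · (1 − 1/89) · (1 − 1/233)
       = 20737 · 20416/20737 = 20416.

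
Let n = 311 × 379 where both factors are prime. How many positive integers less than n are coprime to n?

φ(311) = 311 − 1 = 310.
φ(379) = 379 − 1 = 378.
φ(117869) = 310 × 378 = 117180.

117180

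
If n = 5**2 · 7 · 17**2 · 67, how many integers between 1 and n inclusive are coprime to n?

φ(5^2) = 5^2 − 5^1 = 25 − 5 = 20.
φ(7) = 7 − 1 = 6.
φ(17^2) = 17^2 − 17^1 = 289 − 17 = 272.
φ(67) = 67 − 1 = 66.
Multiply: 20 · 6 · 272 · 66 = 2154240.

2154240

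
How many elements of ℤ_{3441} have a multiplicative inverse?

3441 = 3 · 31 · 37.
φ(3441) = 3441 · (1 − 1/3) · (1 − 1/31) · (1 − 1/37)
       = 3441 · 2160/3441 = 2160.

2160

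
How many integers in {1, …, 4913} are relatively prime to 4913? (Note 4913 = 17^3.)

4624

φ(4913) = 4913 · (1 − 1/17)
       = 4913 · 16/17 = 4624.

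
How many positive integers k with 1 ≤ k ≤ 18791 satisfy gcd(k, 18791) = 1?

18791 = 19 · 23 · 43.
φ(18791) = 18791 · (1 − 1/19) · (1 − 1/23) · (1 − 1/43)
       = 18791 · 16632/18791 = 16632.

16632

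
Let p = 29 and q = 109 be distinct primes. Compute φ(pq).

3024

φ(pq) = (p−1)(q−1) = 28 · 108 = 3024.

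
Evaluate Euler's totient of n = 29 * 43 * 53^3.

171775968

φ(185649619) = 185649619 · (1 − 1/29) · (1 − 1/43) · (1 − 1/53)
       = 185649619 · 61152/66091 = 171775968.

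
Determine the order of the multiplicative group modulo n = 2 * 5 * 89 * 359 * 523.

65780352

φ(167103730) = 167103730 · (1 − 1/2) · (1 − 1/5) · (1 − 1/89) · (1 − 1/359) · (1 − 1/523)
       = 167103730 · 65780352/167103730 = 65780352.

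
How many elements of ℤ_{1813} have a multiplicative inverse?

Factor 1813: 1813 = 7^2 × 37.
φ(1813) = 1813 · (1 − 1/7) · (1 − 1/37)
       = 1813 · 216/259 = 1512.

1512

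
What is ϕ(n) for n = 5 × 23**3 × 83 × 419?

1595616352

φ(2115658795) = 2115658795 · (1 − 1/5) · (1 − 1/23) · (1 − 1/83) · (1 − 1/419)
       = 2115658795 · 3016288/3999355 = 1595616352.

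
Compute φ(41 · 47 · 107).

195040

φ(206189) = 206189 · (1 − 1/41) · (1 − 1/47) · (1 − 1/107)
       = 206189 · 195040/206189 = 195040.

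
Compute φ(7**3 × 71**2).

1461180

φ(7^3) = 7^2·(7−1) = 49·6 = 294.
φ(71^2) = 71^2 − 71^1 = 5041 − 71 = 4970.
φ(1729063) = 294 × 4970 = 1461180.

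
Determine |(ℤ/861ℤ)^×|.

Prime factorization: 861 = 3 × 7 × 41.
φ(3) = 3 − 1 = 2.
φ(7) = 7 − 1 = 6.
φ(41) = 41 − 1 = 40.
Multiply: 2 · 6 · 40 = 480.

480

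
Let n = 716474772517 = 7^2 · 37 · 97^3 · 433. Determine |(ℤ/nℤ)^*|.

φ(7^2) = 7^1·(7−1) = 7·6 = 42.
φ(37) = 37 − 1 = 36.
φ(97^3) = 97^3 − 97^2 = 912673 − 9409 = 903264.
φ(433) = 433 − 1 = 432.
φ(716474772517) = 42 × 36 × 903264 × 432 = 589997592576.

589997592576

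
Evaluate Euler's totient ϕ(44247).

First factor: 44247 = 3 · 7**3 · 43.
φ(3) = 3 − 1 = 2.
φ(7^3) = 7^2·(7−1) = 49·6 = 294.
φ(43) = 43 − 1 = 42.
Multiply: 2 · 294 · 42 = 24696.

24696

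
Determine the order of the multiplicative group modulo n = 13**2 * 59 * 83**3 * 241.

1226687304960

φ(1374010450657) = 1374010450657 · (1 − 1/13) · (1 − 1/59) · (1 − 1/83) · (1 − 1/241)
       = 1374010450657 · 13697280/15342301 = 1226687304960.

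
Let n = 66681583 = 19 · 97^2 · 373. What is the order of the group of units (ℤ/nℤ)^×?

φ(66681583) = 66681583 · (1 − 1/19) · (1 − 1/97) · (1 − 1/373)
       = 66681583 · 642816/687439 = 62353152.

62353152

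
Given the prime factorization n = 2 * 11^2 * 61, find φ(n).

6600

φ(14762) = 14762 · (1 − 1/2) · (1 − 1/11) · (1 − 1/61)
       = 14762 · 600/1342 = 6600.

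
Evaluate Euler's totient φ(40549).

Prime factorization: 40549 = 23 · 41 · 43.
φ(23) = 23 − 1 = 22.
φ(41) = 41 − 1 = 40.
φ(43) = 43 − 1 = 42.
φ(40549) = 22 × 40 × 42 = 36960.

36960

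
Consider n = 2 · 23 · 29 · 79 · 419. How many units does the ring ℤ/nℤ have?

20084064

φ(2) = 2 − 1 = 1.
φ(23) = 23 − 1 = 22.
φ(29) = 29 − 1 = 28.
φ(79) = 79 − 1 = 78.
φ(419) = 419 − 1 = 418.
Multiply: 1 · 22 · 28 · 78 · 418 = 20084064.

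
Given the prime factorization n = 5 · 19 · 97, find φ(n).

6912

φ(9215) = 9215 · (1 − 1/5) · (1 − 1/19) · (1 − 1/97)
       = 9215 · 6912/9215 = 6912.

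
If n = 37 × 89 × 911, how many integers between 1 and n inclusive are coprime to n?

φ(37) = 37 − 1 = 36.
φ(89) = 89 − 1 = 88.
φ(911) = 911 − 1 = 910.
φ(2999923) = 36 × 88 × 910 = 2882880.

2882880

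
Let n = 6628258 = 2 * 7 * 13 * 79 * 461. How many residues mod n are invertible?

2583360

φ(2) = 2 − 1 = 1.
φ(7) = 7 − 1 = 6.
φ(13) = 13 − 1 = 12.
φ(79) = 79 − 1 = 78.
φ(461) = 461 − 1 = 460.
Since φ is multiplicative, φ(6628258) = 1 · 6 · 12 · 78 · 460 = 2583360.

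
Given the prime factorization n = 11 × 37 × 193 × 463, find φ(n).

φ(36369113) = 36369113 · (1 − 1/11) · (1 − 1/37) · (1 − 1/193) · (1 − 1/463)
       = 36369113 · 31933440/36369113 = 31933440.

31933440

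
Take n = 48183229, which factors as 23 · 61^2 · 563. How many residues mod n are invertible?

φ(23) = 23 − 1 = 22.
φ(61^2) = 61^1·(61−1) = 61·60 = 3660.
φ(563) = 563 − 1 = 562.
Multiply: 22 · 3660 · 562 = 45252240.

45252240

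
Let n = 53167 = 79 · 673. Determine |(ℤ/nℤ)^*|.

52416

φ(79) = 79 − 1 = 78.
φ(673) = 673 − 1 = 672.
φ(53167) = 78 × 672 = 52416.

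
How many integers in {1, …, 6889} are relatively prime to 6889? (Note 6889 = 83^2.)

φ(6889) = 6889 · (1 − 1/83)
       = 6889 · 82/83 = 6806.

6806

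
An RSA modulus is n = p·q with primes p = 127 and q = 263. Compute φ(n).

33012

φ(127) = 127 − 1 = 126.
φ(263) = 263 − 1 = 262.
Since φ is multiplicative, φ(33401) = 126 · 262 = 33012.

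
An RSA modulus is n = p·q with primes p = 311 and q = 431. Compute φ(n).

For distinct primes, φ(pq) = (p−1)(q−1) = 310 × 430 = 133300.

133300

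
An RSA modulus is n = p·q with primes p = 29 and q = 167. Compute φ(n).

4648

φ(n) = (p − 1)(q − 1) = (29−1)(167−1) = 28·166 = 4648.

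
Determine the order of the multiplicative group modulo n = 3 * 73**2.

10512

φ(3) = 3 − 1 = 2.
φ(73^2) = 73^1·(73−1) = 73·72 = 5256.
Multiply: 2 · 5256 = 10512.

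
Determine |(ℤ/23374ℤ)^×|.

23374 = 2 × 13 × 29 × 31.
φ(23374) = 23374 · (1 − 1/2) · (1 − 1/13) · (1 − 1/29) · (1 − 1/31)
       = 23374 · 10080/23374 = 10080.

10080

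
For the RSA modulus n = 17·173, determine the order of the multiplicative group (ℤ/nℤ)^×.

2752

φ(pq) = (p−1)(q−1) = 16 · 172 = 2752.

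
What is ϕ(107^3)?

1213594

φ(1225043) = 1225043 · (1 − 1/107)
       = 1225043 · 106/107 = 1213594.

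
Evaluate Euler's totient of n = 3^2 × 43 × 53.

13104

φ(20511) = 20511 · (1 − 1/3) · (1 − 1/43) · (1 − 1/53)
       = 20511 · 4368/6837 = 13104.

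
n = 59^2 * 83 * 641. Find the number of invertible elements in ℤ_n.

φ(59^2) = 59^2 − 59^1 = 3481 − 59 = 3422.
φ(83) = 83 − 1 = 82.
φ(641) = 641 − 1 = 640.
Multiply: 3422 · 82 · 640 = 179586560.

179586560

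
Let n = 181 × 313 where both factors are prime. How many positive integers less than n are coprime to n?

φ(n) = (p − 1)(q − 1) = (181−1)(313−1) = 180·312 = 56160.

56160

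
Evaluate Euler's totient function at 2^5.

φ(32) = 32 · (1 − 1/2)
       = 32 · 1/2 = 16.

16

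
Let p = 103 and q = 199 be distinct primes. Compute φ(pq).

20196

φ(n) = (p − 1)(q − 1) = (103−1)(199−1) = 102·198 = 20196.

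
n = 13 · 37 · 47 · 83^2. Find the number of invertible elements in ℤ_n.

135248832

φ(155739623) = 155739623 · (1 − 1/13) · (1 − 1/37) · (1 − 1/47) · (1 − 1/83)
       = 155739623 · 1629504/1876381 = 135248832.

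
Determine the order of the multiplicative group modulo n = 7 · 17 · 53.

φ(7) = 7 − 1 = 6.
φ(17) = 17 − 1 = 16.
φ(53) = 53 − 1 = 52.
φ(6307) = 6 × 16 × 52 = 4992.

4992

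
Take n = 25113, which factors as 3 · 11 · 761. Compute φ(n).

φ(3) = 3 − 1 = 2.
φ(11) = 11 − 1 = 10.
φ(761) = 761 − 1 = 760.
φ(25113) = 2 × 10 × 760 = 15200.

15200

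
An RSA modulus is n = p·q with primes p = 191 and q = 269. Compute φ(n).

50920

φ(51379) = 51379 · (1 − 1/191) · (1 − 1/269)
       = 51379 · 50920/51379 = 50920.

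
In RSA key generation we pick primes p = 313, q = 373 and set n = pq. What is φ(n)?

116064

φ(313) = 313 − 1 = 312.
φ(373) = 373 − 1 = 372.
Multiply: 312 · 372 = 116064.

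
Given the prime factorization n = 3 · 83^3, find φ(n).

φ(3) = 3 − 1 = 2.
φ(83^3) = 83^3 − 83^2 = 571787 − 6889 = 564898.
φ(1715361) = 2 × 564898 = 1129796.

1129796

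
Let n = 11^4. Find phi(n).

13310

φ(14641) = 14641 · (1 − 1/11)
       = 14641 · 10/11 = 13310.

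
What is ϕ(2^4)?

8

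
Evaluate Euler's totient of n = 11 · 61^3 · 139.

308098800

φ(347053949) = 347053949 · (1 − 1/11) · (1 − 1/61) · (1 − 1/139)
       = 347053949 · 82800/93269 = 308098800.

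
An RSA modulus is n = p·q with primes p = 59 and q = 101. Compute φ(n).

For distinct primes, φ(pq) = (p−1)(q−1) = 58 × 100 = 5800.

5800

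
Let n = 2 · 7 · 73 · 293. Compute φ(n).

φ(299446) = 299446 · (1 − 1/2) · (1 − 1/7) · (1 − 1/73) · (1 − 1/293)
       = 299446 · 126144/299446 = 126144.

126144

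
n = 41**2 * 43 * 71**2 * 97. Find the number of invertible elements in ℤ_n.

32864025600

φ(41^2) = 41^2 − 41^1 = 1681 − 41 = 1640.
φ(43) = 43 − 1 = 42.
φ(71^2) = 71^1·(71−1) = 71·70 = 4970.
φ(97) = 97 − 1 = 96.
Multiply: 1640 · 42 · 4970 · 96 = 32864025600.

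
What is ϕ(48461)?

Factor 48461: 48461 = 7^2 × 23 × 43.
φ(48461) = 48461 · (1 − 1/7) · (1 − 1/23) · (1 − 1/43)
       = 48461 · 5544/6923 = 38808.

38808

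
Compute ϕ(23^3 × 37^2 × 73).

1116130752

φ(23^3) = 23^2·(23−1) = 529·22 = 11638.
φ(37^2) = 37^2 − 37^1 = 1369 − 37 = 1332.
φ(73) = 73 − 1 = 72.
Multiply: 11638 · 1332 · 72 = 1116130752.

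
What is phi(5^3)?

100

φ(5^3) = 5^2·(5−1) = 25·4 = 100.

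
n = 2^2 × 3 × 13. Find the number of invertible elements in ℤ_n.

48

φ(156) = 156 · (1 − 1/2) · (1 − 1/3) · (1 − 1/13)
       = 156 · 24/78 = 48.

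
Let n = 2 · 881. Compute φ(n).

880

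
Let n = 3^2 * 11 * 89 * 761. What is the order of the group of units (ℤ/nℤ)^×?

4012800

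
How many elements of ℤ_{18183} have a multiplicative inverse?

Prime factorization: 18183 = 3 · 11 · 19 · 29.
φ(3) = 3 − 1 = 2.
φ(11) = 11 − 1 = 10.
φ(19) = 19 − 1 = 18.
φ(29) = 29 − 1 = 28.
Multiply: 2 · 10 · 18 · 28 = 10080.

10080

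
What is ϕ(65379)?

38880

Prime factorization: 65379 = 3 × 19 × 31 × 37.
φ(65379) = 65379 · (1 − 1/3) · (1 − 1/19) · (1 − 1/31) · (1 − 1/37)
       = 65379 · 38880/65379 = 38880.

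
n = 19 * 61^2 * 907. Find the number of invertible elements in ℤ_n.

59687280

φ(64123993) = 64123993 · (1 − 1/19) · (1 − 1/61) · (1 − 1/907)
       = 64123993 · 978480/1051213 = 59687280.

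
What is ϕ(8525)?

Factor 8525: 8525 = 5**2 · 11 · 31.
φ(8525) = 8525 · (1 − 1/5) · (1 − 1/11) · (1 − 1/31)
       = 8525 · 1200/1705 = 6000.

6000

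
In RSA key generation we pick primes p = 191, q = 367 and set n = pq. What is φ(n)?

69540

For distinct primes, φ(pq) = (p−1)(q−1) = 190 × 366 = 69540.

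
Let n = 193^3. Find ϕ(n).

7151808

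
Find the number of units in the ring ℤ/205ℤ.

First factor: 205 = 5 · 41.
φ(5) = 5 − 1 = 4.
φ(41) = 41 − 1 = 40.
Since φ is multiplicative, φ(205) = 4 · 40 = 160.

160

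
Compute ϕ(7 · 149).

φ(7) = 7 − 1 = 6.
φ(149) = 149 − 1 = 148.
Multiply: 6 · 148 = 888.

888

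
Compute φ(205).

First factor: 205 = 5 · 41.
φ(5) = 5 − 1 = 4.
φ(41) = 41 − 1 = 40.
Since φ is multiplicative, φ(205) = 4 · 40 = 160.

160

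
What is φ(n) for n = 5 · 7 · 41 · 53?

φ(5) = 5 − 1 = 4.
φ(7) = 7 − 1 = 6.
φ(41) = 41 − 1 = 40.
φ(53) = 53 − 1 = 52.
Multiply: 4 · 6 · 40 · 52 = 49920.

49920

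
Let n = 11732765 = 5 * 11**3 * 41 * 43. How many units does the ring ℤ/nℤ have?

8131200

φ(11732765) = 11732765 · (1 − 1/5) · (1 − 1/11) · (1 − 1/41) · (1 − 1/43)
       = 11732765 · 67200/96965 = 8131200.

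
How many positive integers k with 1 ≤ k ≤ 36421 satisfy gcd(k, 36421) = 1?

27720

Factor 36421: 36421 = 7 * 11**2 * 43.
φ(36421) = 36421 · (1 − 1/7) · (1 − 1/11) · (1 − 1/43)
       = 36421 · 2520/3311 = 27720.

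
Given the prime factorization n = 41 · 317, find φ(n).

φ(12997) = 12997 · (1 − 1/41) · (1 − 1/317)
       = 12997 · 12640/12997 = 12640.

12640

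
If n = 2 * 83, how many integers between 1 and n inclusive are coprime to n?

82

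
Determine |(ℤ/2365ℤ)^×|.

1680

2365 = 5 × 11 × 43.
φ(2365) = 2365 · (1 − 1/5) · (1 − 1/11) · (1 − 1/43)
       = 2365 · 1680/2365 = 1680.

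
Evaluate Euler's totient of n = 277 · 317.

φ(277) = 277 − 1 = 276.
φ(317) = 317 − 1 = 316.
φ(87809) = 276 × 316 = 87216.

87216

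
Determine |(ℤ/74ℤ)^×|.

36

Factor 74: 74 = 2 * 37.
φ(2) = 2 − 1 = 1.
φ(37) = 37 − 1 = 36.
Since φ is multiplicative, φ(74) = 1 · 36 = 36.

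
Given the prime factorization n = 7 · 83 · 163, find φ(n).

φ(94703) = 94703 · (1 − 1/7) · (1 − 1/83) · (1 − 1/163)
       = 94703 · 79704/94703 = 79704.

79704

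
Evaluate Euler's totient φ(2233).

2233 = 7 × 11 × 29.
φ(7) = 7 − 1 = 6.
φ(11) = 11 − 1 = 10.
φ(29) = 29 − 1 = 28.
φ(2233) = 6 × 10 × 28 = 1680.

1680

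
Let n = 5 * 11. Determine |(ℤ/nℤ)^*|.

φ(5) = 5 − 1 = 4.
φ(11) = 11 − 1 = 10.
Multiply: 4 · 10 = 40.

40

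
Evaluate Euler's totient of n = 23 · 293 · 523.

3353328

φ(23) = 23 − 1 = 22.
φ(293) = 293 − 1 = 292.
φ(523) = 523 − 1 = 522.
φ(3524497) = 22 × 292 × 522 = 3353328.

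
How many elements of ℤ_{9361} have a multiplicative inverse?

7920

Factor 9361: 9361 = 11 · 23 · 37.
φ(9361) = 9361 · (1 − 1/11) · (1 − 1/23) · (1 − 1/37)
       = 9361 · 7920/9361 = 7920.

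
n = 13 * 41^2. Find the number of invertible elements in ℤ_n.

φ(21853) = 21853 · (1 − 1/13) · (1 − 1/41)
       = 21853 · 480/533 = 19680.

19680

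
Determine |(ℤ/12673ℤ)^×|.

11088

First factor: 12673 = 19 · 23 · 29.
φ(12673) = 12673 · (1 − 1/19) · (1 − 1/23) · (1 − 1/29)
       = 12673 · 11088/12673 = 11088.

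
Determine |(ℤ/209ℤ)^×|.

180

Prime factorization: 209 = 11 · 19.
φ(209) = 209 · (1 − 1/11) · (1 − 1/19)
       = 209 · 180/209 = 180.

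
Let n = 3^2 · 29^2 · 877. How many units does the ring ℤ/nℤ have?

4267872

φ(3^2) = 3^1·(3−1) = 3·2 = 6.
φ(29^2) = 29^1·(29−1) = 29·28 = 812.
φ(877) = 877 − 1 = 876.
Multiply: 6 · 812 · 876 = 4267872.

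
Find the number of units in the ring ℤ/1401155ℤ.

First factor: 1401155 = 5 × 7**3 × 19 × 43.
φ(1401155) = 1401155 · (1 − 1/5) · (1 − 1/7) · (1 − 1/19) · (1 − 1/43)
       = 1401155 · 18144/28595 = 889056.

889056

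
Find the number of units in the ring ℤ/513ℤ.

Factor 513: 513 = 3^3 × 19.
φ(3^3) = 3^2·(3−1) = 9·2 = 18.
φ(19) = 19 − 1 = 18.
Since φ is multiplicative, φ(513) = 18 · 18 = 324.

324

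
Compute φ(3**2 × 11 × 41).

φ(3^2) = 3^1·(3−1) = 3·2 = 6.
φ(11) = 11 − 1 = 10.
φ(41) = 41 − 1 = 40.
φ(4059) = 6 × 10 × 40 = 2400.

2400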